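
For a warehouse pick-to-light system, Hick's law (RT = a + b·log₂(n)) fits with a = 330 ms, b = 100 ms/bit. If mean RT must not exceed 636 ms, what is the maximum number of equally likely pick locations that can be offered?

8

Information budget: (636 − 330)/100 = 3.0600 bits, so n ≤ 2^3.0600 = 8.340 → at most 8.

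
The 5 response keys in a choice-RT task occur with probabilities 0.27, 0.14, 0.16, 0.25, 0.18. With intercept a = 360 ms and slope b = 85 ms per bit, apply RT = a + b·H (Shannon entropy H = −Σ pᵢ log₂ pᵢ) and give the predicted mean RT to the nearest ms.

Entropy contributions −pᵢ log₂ pᵢ: 0.5100, 0.3971, 0.4230, 0.5000, 0.4453; sum H = 2.2755 bits.
RT = a + bH = 360 + 85·2.2755 = 553.41 ms.

553 ms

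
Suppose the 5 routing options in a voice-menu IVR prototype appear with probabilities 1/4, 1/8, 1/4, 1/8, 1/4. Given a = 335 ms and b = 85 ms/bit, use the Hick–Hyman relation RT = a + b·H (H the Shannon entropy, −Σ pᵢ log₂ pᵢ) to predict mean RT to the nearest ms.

H = −Σ pᵢ log₂ pᵢ = 0.25·2 + 0.125·3 + 0.25·2 + 0.125·3 + 0.25·2 = 2.250 bits.
RT = 335 + 85 × 2.250 = 526.25 ms.

526 ms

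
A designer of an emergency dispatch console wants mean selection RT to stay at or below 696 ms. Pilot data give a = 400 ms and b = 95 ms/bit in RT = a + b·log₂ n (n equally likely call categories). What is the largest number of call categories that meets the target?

Set 400 + 95·log₂ n ≤ 696 → log₂ n ≤ (696 − 400)/95 = 3.1158.
So n ≤ 2^3.1158 = 8.669; the largest integer n is 8.

8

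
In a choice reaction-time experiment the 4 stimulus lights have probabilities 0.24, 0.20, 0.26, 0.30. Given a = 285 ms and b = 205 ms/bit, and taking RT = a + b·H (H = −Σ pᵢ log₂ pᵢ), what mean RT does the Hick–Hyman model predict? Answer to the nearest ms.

692 ms

H = 0.24·log₂(1/0.24) + 0.20·log₂(1/0.20) + 0.26·log₂(1/0.26) + 0.30·log₂(1/0.30) = 1.9849 bits.
RT = 285 + 205 × 1.9849 = 691.90 ms.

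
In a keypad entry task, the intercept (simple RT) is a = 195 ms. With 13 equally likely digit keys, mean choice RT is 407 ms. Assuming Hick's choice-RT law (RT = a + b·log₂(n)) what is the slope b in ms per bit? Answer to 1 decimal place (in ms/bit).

13 alternatives carry log₂ 13 = 3.7004 bits; the choice cost is 407 − 195 = 212 ms, so b = 212/3.7004 = 57.290 ms/bit.

57.3 ms/bit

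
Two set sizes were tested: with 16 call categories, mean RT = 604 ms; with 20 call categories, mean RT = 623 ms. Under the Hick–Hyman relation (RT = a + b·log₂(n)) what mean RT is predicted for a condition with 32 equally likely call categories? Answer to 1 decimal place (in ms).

663.0 ms

RT is linear in log₂ n, so two points fix the line:
  b = (623 − 604) / (log₂ 20 − log₂ 16) = 19 / (4.3219 − 4) = 59.019 ms/bit
  a = 604 − 59.019 × 4 = 367.922 ms
Then RT(32) = 367.922 + 59.019 × log₂ 32 = 367.922 + 59.019 × 5 ≈ 663.019 ms.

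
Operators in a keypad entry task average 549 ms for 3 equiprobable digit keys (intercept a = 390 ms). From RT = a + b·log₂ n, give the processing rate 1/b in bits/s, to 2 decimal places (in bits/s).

9.97 bits/s

b = (549 − 390)/log₂ 3 = 159/1.5850 = 100.318 ms per bit = 0.10032 s/bit; the reciprocal is 9.968 bits/s.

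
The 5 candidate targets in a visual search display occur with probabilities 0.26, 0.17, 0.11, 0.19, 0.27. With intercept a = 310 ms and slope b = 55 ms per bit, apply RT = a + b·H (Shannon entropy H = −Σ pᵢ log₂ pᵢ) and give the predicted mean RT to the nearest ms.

434 ms

Entropy contributions −pᵢ log₂ pᵢ: 0.5053, 0.4346, 0.3503, 0.4552, 0.5100; sum H = 2.2554 bits.
RT = a + bH = 310 + 55·2.2554 = 434.05 ms.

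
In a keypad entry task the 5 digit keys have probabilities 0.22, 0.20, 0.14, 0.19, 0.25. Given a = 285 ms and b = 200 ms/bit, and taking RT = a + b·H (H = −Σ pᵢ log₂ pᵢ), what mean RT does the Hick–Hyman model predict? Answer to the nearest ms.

Entropy contributions −pᵢ log₂ pᵢ: 0.4806, 0.4644, 0.3971, 0.4552, 0.5000; sum H = 2.2973 bits.
RT = a + bH = 285 + 200·2.2973 = 744.46 ms.

744 ms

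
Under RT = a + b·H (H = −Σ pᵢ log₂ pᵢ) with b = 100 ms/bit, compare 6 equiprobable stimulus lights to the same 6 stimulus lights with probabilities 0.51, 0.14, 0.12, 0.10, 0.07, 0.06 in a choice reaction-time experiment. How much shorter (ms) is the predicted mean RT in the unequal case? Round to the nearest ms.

48 ms

Equiprobable entropy H₀ = log₂ 6 = 2.5850 bits.
Skewed entropy H = −Σ pᵢ log₂ pᵢ = 2.1039 bits.
ΔRT = b·(H₀ − H) = 100 × 0.4811 = 48.11 ms.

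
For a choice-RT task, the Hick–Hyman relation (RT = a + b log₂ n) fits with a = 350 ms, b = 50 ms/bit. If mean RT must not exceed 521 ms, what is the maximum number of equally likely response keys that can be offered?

50·log₂ n ≤ 521 − 350 = 171, giving log₂ n ≤ 3.4200 and n ≤ 10.703. The largest whole number is 10.

10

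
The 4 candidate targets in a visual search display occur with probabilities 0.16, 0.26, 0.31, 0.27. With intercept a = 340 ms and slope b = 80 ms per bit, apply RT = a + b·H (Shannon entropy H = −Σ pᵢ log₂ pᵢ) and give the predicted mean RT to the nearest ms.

497 ms

H = 0.16·log₂(1/0.16) + 0.26·log₂(1/0.26) + 0.31·log₂(1/0.31) + 0.27·log₂(1/0.27) = 1.9621 bits.
RT = 340 + 80 × 1.9621 = 496.97 ms.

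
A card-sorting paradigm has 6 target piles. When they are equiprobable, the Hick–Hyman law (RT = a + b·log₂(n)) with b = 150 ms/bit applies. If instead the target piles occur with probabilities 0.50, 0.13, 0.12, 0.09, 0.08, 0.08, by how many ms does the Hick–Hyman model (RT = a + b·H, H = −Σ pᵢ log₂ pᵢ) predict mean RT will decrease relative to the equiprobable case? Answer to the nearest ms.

Equiprobable entropy H₀ = log₂ 6 = 2.5850 bits.
Skewed entropy H = −Σ pᵢ log₂ pᵢ = 2.1454 bits.
ΔRT = b·(H₀ − H) = 150 × 0.4396 = 65.94 ms.

66 ms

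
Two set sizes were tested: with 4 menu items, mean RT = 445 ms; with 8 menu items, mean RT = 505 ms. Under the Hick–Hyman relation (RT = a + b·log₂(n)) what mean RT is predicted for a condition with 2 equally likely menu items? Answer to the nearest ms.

385 ms

With log₂ n on the abscissa the relation is linear; from the two conditions:
  b = (505 − 445) / (log₂ 8 − log₂ 4) = 60 / (3 − 2) = 60 ms/bit
  a = 445 − 60 × 2 = 325 ms
Then RT(2) = 325 + 60 × log₂ 2 = 325 + 60 × 1 ≈ 385.000 ms.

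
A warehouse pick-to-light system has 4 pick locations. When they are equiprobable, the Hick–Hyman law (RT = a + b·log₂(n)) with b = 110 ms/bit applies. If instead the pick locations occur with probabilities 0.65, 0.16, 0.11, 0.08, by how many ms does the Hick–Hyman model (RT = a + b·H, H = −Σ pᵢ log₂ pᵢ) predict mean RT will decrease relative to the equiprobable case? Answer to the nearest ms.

58 ms

The RT saving is b·ΔH. Equiprobable H₀ = log₂(4) = 2.0000 bits; with the given probabilities H = 1.4688 bits.
b·(H₀ − H) = 110 × (2.0000 − 1.4688) = 58.43 ms.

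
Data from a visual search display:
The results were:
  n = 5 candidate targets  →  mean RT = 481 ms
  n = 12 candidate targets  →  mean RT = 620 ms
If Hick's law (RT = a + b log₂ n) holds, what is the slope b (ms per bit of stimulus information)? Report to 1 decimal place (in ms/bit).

110.1 ms/bit

Slope: b = (620 − 481) / (log₂ 12 − log₂ 5) = 139/1.2630 = 110.052 ms/bit.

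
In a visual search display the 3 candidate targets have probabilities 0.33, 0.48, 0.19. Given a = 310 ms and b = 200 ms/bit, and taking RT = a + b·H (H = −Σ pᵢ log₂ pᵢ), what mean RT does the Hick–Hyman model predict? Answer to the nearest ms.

608 ms

Entropy contributions −pᵢ log₂ pᵢ: 0.5278, 0.5083, 0.4552; sum H = 1.4913 bits.
RT = a + bH = 310 + 200·1.4913 = 608.26 ms.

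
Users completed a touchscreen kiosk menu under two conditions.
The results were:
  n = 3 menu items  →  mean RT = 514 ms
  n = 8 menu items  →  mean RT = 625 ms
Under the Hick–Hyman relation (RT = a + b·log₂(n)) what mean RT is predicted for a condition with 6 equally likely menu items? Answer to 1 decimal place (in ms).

592.4 ms

Fit slope and intercept:
  b = (625 − 514) / (log₂ 8 − log₂ 3) = 111 / (3 − 1.5850) = 78.443 ms/bit
  a = 514 − 78.443 × 1.5850 = 389.671 ms
Then RT(6) = 389.671 + 78.443 × log₂ 6 = 389.671 + 78.443 × 2.5850 ≈ 592.443 ms.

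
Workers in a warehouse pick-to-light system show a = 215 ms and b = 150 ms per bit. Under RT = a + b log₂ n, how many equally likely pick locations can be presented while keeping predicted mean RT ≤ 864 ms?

20

150·log₂ n ≤ 864 − 215 = 649, giving log₂ n ≤ 4.3267 and n ≤ 20.066. The largest whole number is 20.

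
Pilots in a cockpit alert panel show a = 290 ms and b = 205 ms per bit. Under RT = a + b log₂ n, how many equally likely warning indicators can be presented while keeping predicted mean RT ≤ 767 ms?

5

205·log₂ n ≤ 767 − 290 = 477, giving log₂ n ≤ 2.3268 and n ≤ 5.017. The largest whole number is 5.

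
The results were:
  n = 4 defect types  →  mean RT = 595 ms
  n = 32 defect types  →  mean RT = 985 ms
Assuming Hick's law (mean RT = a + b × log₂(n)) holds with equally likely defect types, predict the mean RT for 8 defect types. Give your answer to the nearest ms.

With log₂ n on the abscissa the relation is linear; from the two conditions:
  b = (985 − 595) / (log₂ 32 − log₂ 4) = 390 / (5 − 2) = 130 ms/bit
  a = 595 − 130 × 2 = 335 ms
Then RT(8) = 335 + 130 × log₂ 8 = 335 + 130 × 3 ≈ 725.000 ms.

725 ms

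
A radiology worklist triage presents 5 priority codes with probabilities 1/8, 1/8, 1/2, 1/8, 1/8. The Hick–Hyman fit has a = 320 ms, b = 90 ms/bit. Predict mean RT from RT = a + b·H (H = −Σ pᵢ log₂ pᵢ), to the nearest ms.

H = −Σ pᵢ log₂ pᵢ = 0.125·3 + 0.125·3 + 0.5·1 + 0.125·3 + 0.125·3 = 2.000 bits.
RT = 320 + 90 × 2.000 = 500.00 ms.

500 ms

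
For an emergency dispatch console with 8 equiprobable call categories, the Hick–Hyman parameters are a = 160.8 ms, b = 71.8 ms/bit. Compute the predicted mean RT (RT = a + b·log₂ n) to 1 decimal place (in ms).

376.2 ms

log₂(8) = 3 bits, so RT = 160.8 + 71.8 × 3 ≈ 376.200 ms.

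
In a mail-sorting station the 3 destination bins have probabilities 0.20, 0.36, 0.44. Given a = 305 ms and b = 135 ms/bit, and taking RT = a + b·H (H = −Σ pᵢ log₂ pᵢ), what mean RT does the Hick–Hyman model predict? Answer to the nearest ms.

510 ms

H = 0.20·log₂(1/0.20) + 0.36·log₂(1/0.36) + 0.44·log₂(1/0.44) = 1.5161 bits.
RT = 305 + 135 × 1.5161 = 509.68 ms.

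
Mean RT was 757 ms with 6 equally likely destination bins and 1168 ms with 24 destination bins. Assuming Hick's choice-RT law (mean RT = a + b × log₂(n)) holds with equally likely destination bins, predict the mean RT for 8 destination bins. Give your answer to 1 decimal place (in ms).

Fit slope and intercept:
  b = (1168 − 757) / (log₂ 24 − log₂ 6) = 411 / (4.5850 − 2.5850) = 205.500 ms/bit
  a = 757 − 205.500 × 2.5850 = 225.790 ms
Then RT(8) = 225.790 + 205.500 × log₂ 8 = 225.790 + 205.500 × 3 ≈ 842.290 ms.

842.3 ms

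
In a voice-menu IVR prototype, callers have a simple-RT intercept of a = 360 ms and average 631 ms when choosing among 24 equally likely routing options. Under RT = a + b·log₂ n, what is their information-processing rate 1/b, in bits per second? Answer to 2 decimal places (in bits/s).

b = (631 − 360)/log₂ 24 = 271/4.5850 = 59.106 ms per bit = 0.05911 s/bit; the reciprocal is 16.919 bits/s.

16.92 bits/s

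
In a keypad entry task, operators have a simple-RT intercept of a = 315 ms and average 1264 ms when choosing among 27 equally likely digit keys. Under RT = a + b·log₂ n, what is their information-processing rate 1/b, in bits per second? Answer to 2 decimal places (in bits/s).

Choice component = 1264 − 315 = 949 ms over log₂(27) = 4.7549 bits.
b = 949 / 4.7549 = 199.584 ms/bit, so 1/b = 5.010 bits/s.

5.01 bits/s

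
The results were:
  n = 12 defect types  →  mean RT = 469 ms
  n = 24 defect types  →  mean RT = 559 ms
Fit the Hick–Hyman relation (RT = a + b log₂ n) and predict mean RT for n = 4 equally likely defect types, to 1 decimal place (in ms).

RT is linear in log₂ n, so two points fix the line:
  b = (559 − 469) / (log₂ 24 − log₂ 12) = 90 / (4.5850 − 3.5850) = 90.000 ms/bit
  a = 469 − 90.000 × 3.5850 = 146.353 ms
Then RT(4) = 146.353 + 90.000 × log₂ 4 = 146.353 + 90.000 × 2 ≈ 326.353 ms.

326.4 ms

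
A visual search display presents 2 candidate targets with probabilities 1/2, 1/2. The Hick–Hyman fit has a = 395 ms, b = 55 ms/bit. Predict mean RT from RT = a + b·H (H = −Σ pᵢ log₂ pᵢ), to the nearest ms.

450 ms

Each term −pᵢ log₂ pᵢ: 0.5·1 + 0.5·1; summed, H = 1.000 bits.
Mean RT = a + bH = 395 + 55·1.000 = 450.00 ms.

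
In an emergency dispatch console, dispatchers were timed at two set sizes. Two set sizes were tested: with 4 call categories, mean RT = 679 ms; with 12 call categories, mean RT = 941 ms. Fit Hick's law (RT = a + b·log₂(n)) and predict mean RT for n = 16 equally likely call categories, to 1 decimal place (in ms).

1009.6 ms

RT is linear in log₂ n, so two points fix the line:
  b = (941 − 679) / (log₂ 12 − log₂ 4) = 262 / (3.5850 − 2) = 165.304 ms/bit
  a = 679 − 165.304 × 2 = 348.393 ms
Then RT(16) = 348.393 + 165.304 × log₂ 16 = 348.393 + 165.304 × 4 ≈ 1009.607 ms.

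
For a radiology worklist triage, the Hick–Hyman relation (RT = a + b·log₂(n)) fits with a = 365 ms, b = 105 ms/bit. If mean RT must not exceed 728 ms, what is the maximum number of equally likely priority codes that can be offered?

10

105·log₂ n ≤ 728 − 365 = 363, giving log₂ n ≤ 3.4571 and n ≤ 10.983. The largest whole number is 10.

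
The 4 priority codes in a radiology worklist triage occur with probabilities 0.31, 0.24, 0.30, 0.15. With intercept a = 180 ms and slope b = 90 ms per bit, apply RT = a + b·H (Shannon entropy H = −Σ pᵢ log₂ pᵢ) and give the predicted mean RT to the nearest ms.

H = 0.31·log₂(1/0.31) + 0.24·log₂(1/0.24) + 0.30·log₂(1/0.30) + 0.15·log₂(1/0.15) = 1.9496 bits.
RT = 180 + 90 × 1.9496 = 355.46 ms.

355 ms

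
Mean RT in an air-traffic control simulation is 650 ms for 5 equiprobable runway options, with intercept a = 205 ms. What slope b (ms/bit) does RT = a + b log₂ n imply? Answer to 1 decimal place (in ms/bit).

191.7 ms/bit

log₂(5) = 2.3219 bits.
b = (RT − a)/log₂ n = (650 − 205) / 2.3219 = 191.651 ms/bit.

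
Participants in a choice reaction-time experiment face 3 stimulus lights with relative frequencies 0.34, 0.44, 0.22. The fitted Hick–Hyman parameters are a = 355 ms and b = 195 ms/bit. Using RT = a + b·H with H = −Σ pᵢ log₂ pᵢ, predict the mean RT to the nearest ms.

Entropy contributions −pᵢ log₂ pᵢ: 0.5292, 0.5211, 0.4806; sum H = 1.5309 bits.
RT = a + bH = 355 + 195·1.5309 = 653.52 ms.

654 ms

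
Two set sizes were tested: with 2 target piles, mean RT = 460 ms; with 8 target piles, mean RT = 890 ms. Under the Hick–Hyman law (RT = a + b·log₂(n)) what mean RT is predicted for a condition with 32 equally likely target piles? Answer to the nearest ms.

Solve the two-equation system in a and b:
  b = (890 − 460) / (log₂ 8 − log₂ 2) = 430 / (3 − 1) = 215 ms/bit
  a = 460 − 215 × 1 = 245 ms
Then RT(32) = 245 + 215 × log₂ 32 = 245 + 215 × 5 ≈ 1320.000 ms.

1320 ms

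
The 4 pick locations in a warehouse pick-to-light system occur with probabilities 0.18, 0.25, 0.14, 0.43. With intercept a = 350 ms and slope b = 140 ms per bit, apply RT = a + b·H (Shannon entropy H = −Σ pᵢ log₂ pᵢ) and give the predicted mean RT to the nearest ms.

Entropy contributions −pᵢ log₂ pᵢ: 0.4453, 0.5000, 0.3971, 0.5236; sum H = 1.8660 bits.
RT = a + bH = 350 + 140·1.8660 = 611.24 ms.

611 ms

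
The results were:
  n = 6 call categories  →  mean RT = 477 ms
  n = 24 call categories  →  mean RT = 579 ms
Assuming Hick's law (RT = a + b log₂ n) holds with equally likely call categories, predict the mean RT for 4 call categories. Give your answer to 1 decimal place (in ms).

447.2 ms

RT is linear in log₂ n, so two points fix the line:
  b = (579 − 477) / (log₂ 24 − log₂ 6) = 102 / (4.5850 − 2.5850) = 51.000 ms/bit
  a = 477 − 51.000 × 2.5850 = 345.167 ms
Then RT(4) = 345.167 + 51.000 × log₂ 4 = 345.167 + 51.000 × 2 ≈ 447.167 ms.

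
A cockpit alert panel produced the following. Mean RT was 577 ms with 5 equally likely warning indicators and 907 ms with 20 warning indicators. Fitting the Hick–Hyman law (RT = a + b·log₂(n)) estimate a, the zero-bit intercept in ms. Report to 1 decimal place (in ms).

193.9 ms

b = (RT₂ − RT₁)/(log₂ n₂ − log₂ n₁) = (907 − 577)/(4.3219 − 2.3219) = 165.000 ms/bit.
Intercept: a = 577 − 165.000·log₂(5) = 193.882 ms.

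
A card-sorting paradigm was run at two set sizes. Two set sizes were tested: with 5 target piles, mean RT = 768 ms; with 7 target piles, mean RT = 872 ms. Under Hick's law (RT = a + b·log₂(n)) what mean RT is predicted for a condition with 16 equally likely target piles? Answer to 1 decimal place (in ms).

With log₂ n on the abscissa the relation is linear; from the two conditions:
  b = (872 − 768) / (log₂ 7 − log₂ 5) = 104 / (2.8074 − 2.3219) = 214.244 ms/bit
  a = 768 − 214.244 × 2.3219 = 270.540 ms
Then RT(16) = 270.540 + 214.244 × log₂ 16 = 270.540 + 214.244 × 4 ≈ 1127.518 ms.

1127.5 ms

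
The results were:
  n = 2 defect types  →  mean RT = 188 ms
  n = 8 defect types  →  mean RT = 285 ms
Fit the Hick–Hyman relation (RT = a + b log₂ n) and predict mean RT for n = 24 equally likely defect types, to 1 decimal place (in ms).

361.9 ms

RT is linear in log₂ n, so two points fix the line:
  b = (285 − 188) / (log₂ 8 − log₂ 2) = 97 / (3 − 1) = 48.500 ms/bit
  a = 188 − 48.500 × 1 = 139.500 ms
Then RT(24) = 139.500 + 48.500 × log₂ 24 = 139.500 + 48.500 × 4.5850 ≈ 361.871 ms.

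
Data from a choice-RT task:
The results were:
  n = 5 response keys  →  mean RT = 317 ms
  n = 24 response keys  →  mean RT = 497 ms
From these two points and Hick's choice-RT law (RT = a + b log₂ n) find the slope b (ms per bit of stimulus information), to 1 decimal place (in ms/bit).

79.5 ms/bit

b = (RT₂ − RT₁)/(log₂ n₂ − log₂ n₁) = (497 − 317)/(4.5850 − 2.3219) = 79.539 ms/bit.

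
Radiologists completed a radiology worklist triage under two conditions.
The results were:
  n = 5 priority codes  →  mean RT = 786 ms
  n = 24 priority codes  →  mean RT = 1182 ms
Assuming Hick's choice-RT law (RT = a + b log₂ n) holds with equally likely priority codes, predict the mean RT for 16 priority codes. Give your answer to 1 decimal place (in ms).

1079.6 ms

RT is linear in log₂ n, so two points fix the line:
  b = (1182 − 786) / (log₂ 24 − log₂ 5) = 396 / (4.5850 − 2.3219) = 174.986 ms/bit
  a = 786 − 174.986 × 2.3219 = 379.694 ms
Then RT(16) = 379.694 + 174.986 × log₂ 16 = 379.694 + 174.986 × 4 ≈ 1079.640 ms.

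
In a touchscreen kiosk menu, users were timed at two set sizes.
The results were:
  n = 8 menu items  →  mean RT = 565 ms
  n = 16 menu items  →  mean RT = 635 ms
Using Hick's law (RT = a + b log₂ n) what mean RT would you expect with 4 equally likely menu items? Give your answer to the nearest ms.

495 ms

RT is linear in log₂ n, so two points fix the line:
  b = (635 − 565) / (log₂ 16 − log₂ 8) = 70 / (4 − 3) = 70 ms/bit
  a = 565 − 70 × 3 = 355 ms
Then RT(4) = 355 + 70 × log₂ 4 = 355 + 70 × 2 ≈ 495.000 ms.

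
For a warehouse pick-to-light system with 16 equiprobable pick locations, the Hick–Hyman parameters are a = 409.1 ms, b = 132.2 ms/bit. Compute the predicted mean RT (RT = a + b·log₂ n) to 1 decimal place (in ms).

937.9 ms

log₂(16) = 4 bits, so RT = 409.1 + 132.2 × 4 ≈ 937.900 ms.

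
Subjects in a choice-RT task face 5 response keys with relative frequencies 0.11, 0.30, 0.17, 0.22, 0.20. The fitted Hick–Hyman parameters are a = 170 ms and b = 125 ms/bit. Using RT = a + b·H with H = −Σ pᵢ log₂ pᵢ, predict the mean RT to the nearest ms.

451 ms

Entropy contributions −pᵢ log₂ pᵢ: 0.3503, 0.5211, 0.4346, 0.4806, 0.4644; sum H = 2.2509 bits.
RT = a + bH = 170 + 125·2.2509 = 451.37 ms.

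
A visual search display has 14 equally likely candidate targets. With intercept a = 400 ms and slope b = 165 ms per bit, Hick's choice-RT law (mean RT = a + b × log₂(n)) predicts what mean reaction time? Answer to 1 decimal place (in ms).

log₂(14) = 3.8074 bits, so RT = 400 + 165 × 3.8074 ≈ 1028.214 ms.

1028.2 ms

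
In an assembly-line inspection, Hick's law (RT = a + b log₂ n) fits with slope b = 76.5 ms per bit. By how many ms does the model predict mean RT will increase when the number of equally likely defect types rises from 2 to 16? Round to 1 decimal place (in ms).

229.5 ms

The intercept a cancels: ΔRT = b·(log₂ n₂ − log₂ n₁) = b·log₂(n₂/n₁).
log₂(16) − log₂(2) = log₂(16/2) = log₂(8) = 3.
ΔRT = 76.5 × 3.0000 = 229.500 ms.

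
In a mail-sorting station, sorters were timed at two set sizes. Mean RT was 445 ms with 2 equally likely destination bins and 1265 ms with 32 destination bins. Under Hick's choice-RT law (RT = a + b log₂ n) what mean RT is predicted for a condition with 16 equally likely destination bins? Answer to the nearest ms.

1060 ms

Fit slope and intercept:
  b = (1265 − 445) / (log₂ 32 − log₂ 2) = 820 / (5 − 1) = 205 ms/bit
  a = 445 − 205 × 1 = 240 ms
Then RT(16) = 240 + 205 × log₂ 16 = 240 + 205 × 4 ≈ 1060.000 ms.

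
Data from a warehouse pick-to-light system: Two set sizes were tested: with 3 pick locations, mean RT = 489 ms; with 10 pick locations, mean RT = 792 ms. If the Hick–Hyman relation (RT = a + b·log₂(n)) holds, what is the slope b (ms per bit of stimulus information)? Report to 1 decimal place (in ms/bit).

The slope on a log₂ axis is (792 − 489) / (3.3219 − 1.5850) = 174.442 ms/bit.

174.4 ms/bit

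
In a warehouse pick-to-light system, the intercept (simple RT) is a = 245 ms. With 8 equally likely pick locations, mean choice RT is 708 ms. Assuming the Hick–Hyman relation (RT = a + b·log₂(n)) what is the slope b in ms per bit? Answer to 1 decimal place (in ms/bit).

154.3 ms/bit

8 alternatives carry log₂ 8 = 3 bits; the choice cost is 708 − 245 = 463 ms, so b = 463/3 = 154.333 ms/bit.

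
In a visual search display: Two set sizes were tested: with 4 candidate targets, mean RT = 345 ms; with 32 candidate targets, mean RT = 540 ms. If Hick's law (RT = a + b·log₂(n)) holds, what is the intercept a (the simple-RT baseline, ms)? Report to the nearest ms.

215 ms

Slope: b = (540 − 345) / (log₂ 32 − log₂ 4) = 195/3.0000 = 65 ms/bit.
a = RT₁ − b·log₂ n₁ = 345 − 65 × 2 = 215.000 ms.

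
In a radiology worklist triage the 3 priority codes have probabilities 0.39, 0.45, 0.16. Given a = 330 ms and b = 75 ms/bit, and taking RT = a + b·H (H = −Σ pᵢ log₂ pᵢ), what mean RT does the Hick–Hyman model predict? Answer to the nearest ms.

Entropy contributions −pᵢ log₂ pᵢ: 0.5298, 0.5184, 0.4230; sum H = 1.4712 bits.
RT = a + bH = 330 + 75·1.4712 = 440.34 ms.

440 ms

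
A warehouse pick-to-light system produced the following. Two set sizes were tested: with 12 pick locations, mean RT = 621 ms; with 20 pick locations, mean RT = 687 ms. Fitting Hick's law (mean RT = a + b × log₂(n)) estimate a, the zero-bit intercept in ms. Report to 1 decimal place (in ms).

299.9 ms

b = (RT₂ − RT₁)/(log₂ n₂ − log₂ n₁) = (687 − 621)/(4.3219 − 3.5850) = 89.556 ms/bit.
a = RT₁ − b·log₂ n₁ = 621 − 89.556 × 3.5850 = 299.944 ms.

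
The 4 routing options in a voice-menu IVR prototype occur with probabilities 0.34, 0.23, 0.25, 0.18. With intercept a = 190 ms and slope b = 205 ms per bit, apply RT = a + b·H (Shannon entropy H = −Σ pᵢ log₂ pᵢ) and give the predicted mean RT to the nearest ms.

Entropy contributions −pᵢ log₂ pᵢ: 0.5292, 0.4877, 0.5000, 0.4453; sum H = 1.9621 bits.
RT = a + bH = 190 + 205·1.9621 = 592.24 ms.

592 ms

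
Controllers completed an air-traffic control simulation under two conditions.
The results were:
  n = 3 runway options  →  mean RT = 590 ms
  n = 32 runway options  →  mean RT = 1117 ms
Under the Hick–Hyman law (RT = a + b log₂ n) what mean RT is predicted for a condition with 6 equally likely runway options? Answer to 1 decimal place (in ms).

With log₂ n on the abscissa the relation is linear; from the two conditions:
  b = (1117 − 590) / (log₂ 32 − log₂ 3) = 527 / (5 − 1.5850) = 154.317 ms/bit
  a = 590 − 154.317 × 1.5850 = 345.413 ms
Then RT(6) = 345.413 + 154.317 × log₂ 6 = 345.413 + 154.317 × 2.5850 ≈ 744.317 ms.

744.3 ms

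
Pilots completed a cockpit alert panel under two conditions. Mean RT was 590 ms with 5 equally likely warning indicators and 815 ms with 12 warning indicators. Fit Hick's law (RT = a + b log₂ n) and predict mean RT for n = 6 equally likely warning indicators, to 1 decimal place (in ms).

636.9 ms

Solve the two-equation system in a and b:
  b = (815 − 590) / (log₂ 12 − log₂ 5) = 225 / (3.5850 − 2.3219) = 178.142 ms/bit
  a = 590 − 178.142 × 2.3219 = 176.366 ms
Then RT(6) = 176.366 + 178.142 × log₂ 6 = 176.366 + 178.142 × 2.5850 ≈ 636.858 ms.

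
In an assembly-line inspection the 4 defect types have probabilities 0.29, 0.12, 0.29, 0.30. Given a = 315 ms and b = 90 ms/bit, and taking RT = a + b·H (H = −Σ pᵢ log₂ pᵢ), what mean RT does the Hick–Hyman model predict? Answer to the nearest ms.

488 ms

H = 0.29·log₂(1/0.29) + 0.12·log₂(1/0.12) + 0.29·log₂(1/0.29) + 0.30·log₂(1/0.30) = 1.9240 bits.
RT = 315 + 90 × 1.9240 = 488.16 ms.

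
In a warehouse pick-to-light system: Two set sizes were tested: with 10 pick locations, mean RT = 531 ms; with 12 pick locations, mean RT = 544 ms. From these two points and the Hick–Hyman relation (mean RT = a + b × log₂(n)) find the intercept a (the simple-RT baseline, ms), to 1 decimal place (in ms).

366.8 ms

b = (RT₂ − RT₁)/(log₂ n₂ − log₂ n₁) = (544 − 531)/(3.5850 − 3.3219) = 49.423 ms/bit.
Intercept: a = 531 − 49.423·log₂(10) = 366.820 ms.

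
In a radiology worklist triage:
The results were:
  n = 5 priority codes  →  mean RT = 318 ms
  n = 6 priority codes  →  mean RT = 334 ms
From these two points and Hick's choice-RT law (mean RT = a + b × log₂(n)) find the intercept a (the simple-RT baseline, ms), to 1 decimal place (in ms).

Slope: b = (334 − 318) / (log₂ 6 − log₂ 5) = 16/0.2630 = 60.829 ms/bit.
a = RT₁ − b·log₂ n₁ = 318 − 60.829 × 2.3219 = 176.760 ms.

176.8 ms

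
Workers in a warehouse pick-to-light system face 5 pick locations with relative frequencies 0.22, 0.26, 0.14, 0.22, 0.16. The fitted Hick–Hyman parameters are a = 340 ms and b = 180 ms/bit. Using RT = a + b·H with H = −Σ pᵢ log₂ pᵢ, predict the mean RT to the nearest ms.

752 ms

H = 0.22·log₂(1/0.22) + 0.26·log₂(1/0.26) + 0.14·log₂(1/0.14) + 0.22·log₂(1/0.22) + 0.16·log₂(1/0.16) = 2.2866 bits.
RT = 340 + 180 × 2.2866 = 751.58 ms.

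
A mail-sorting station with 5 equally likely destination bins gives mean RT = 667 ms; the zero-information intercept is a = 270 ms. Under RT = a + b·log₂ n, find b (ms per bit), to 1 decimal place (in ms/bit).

5 alternatives carry log₂ 5 = 2.3219 bits; the choice cost is 667 − 270 = 397 ms, so b = 397/2.3219 = 170.979 ms/bit.

171.0 ms/bit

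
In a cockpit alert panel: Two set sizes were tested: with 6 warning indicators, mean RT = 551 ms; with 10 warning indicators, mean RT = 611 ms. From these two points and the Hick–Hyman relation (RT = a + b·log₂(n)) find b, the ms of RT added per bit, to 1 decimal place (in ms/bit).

81.4 ms/bit

The slope on a log₂ axis is (611 − 551) / (3.3219 − 2.5850) = 81.415 ms/bit.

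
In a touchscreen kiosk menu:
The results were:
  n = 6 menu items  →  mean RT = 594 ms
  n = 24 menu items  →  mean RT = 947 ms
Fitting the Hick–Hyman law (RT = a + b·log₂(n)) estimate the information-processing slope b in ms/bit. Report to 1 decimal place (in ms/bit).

The slope on a log₂ axis is (947 − 594) / (4.5850 − 2.5850) = 176.500 ms/bit.

176.5 ms/bit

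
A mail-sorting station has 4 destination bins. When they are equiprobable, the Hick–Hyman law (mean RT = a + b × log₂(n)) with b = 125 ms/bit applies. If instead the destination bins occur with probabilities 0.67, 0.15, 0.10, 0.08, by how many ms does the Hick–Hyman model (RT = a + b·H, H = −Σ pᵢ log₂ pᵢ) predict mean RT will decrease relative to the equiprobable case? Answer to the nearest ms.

72 ms

The RT saving is b·ΔH. Equiprobable H₀ = log₂(4) = 2.0000 bits; with the given probabilities H = 1.4214 bits.
b·(H₀ − H) = 125 × (2.0000 − 1.4214) = 72.33 ms.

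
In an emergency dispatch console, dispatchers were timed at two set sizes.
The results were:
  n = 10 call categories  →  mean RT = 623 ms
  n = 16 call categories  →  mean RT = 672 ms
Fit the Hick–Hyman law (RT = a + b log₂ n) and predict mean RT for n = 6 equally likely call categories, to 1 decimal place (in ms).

Fit slope and intercept:
  b = (672 − 623) / (log₂ 16 − log₂ 10) = 49 / (4 − 3.3219) = 72.264 ms/bit
  a = 623 − 72.264 × 3.3219 = 382.945 ms
Then RT(6) = 382.945 + 72.264 × log₂ 6 = 382.945 + 72.264 × 2.5850 ≈ 569.744 ms.

569.7 ms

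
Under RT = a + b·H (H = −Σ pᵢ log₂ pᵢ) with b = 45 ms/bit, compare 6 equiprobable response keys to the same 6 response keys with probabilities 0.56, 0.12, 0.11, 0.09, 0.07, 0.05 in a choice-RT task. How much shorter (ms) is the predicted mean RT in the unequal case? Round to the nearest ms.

27 ms

The RT saving is b·ΔH. Equiprobable H₀ = log₂(6) = 2.5850 bits; with the given probabilities H = 1.9831 bits.
b·(H₀ − H) = 45 × (2.5850 − 1.9831) = 27.08 ms.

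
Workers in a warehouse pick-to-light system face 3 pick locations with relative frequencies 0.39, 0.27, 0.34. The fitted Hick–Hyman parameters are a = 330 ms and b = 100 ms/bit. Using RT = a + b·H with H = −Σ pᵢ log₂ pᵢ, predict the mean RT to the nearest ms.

H = 0.39·log₂(1/0.39) + 0.27·log₂(1/0.27) + 0.34·log₂(1/0.34) = 1.5690 bits.
RT = 330 + 100 × 1.5690 = 486.90 ms.

487 ms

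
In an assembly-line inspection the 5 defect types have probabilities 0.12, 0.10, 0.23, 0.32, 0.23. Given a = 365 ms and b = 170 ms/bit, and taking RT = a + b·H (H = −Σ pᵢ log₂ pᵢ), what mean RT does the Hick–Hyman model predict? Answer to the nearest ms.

739 ms

H = 0.12·log₂(1/0.12) + 0.10·log₂(1/0.10) + 0.23·log₂(1/0.23) + 0.32·log₂(1/0.32) + 0.23·log₂(1/0.23) = 2.2006 bits.
RT = 365 + 170 × 2.2006 = 739.11 ms.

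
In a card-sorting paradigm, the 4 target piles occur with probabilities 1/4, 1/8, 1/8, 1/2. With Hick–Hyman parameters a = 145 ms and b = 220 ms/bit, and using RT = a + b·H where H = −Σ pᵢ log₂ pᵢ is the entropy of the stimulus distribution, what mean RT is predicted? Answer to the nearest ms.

H = −Σ pᵢ log₂ pᵢ = 0.25·2 + 0.125·3 + 0.125·3 + 0.5·1 = 1.750 bits.
RT = 145 + 220 × 1.750 = 530.00 ms.

530 ms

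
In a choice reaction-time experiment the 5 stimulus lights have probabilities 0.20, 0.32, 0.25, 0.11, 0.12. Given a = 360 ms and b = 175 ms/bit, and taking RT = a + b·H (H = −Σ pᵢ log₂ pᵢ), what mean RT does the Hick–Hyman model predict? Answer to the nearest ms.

H = 0.20·log₂(1/0.20) + 0.32·log₂(1/0.32) + 0.25·log₂(1/0.25) + 0.11·log₂(1/0.11) + 0.12·log₂(1/0.12) = 2.2078 bits.
RT = 360 + 175 × 2.2078 = 746.36 ms.

746 ms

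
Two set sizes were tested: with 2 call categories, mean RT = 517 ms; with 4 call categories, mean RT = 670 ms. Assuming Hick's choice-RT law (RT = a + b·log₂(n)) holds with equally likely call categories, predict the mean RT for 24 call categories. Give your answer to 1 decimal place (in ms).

1065.5 ms

With log₂ n on the abscissa the relation is linear; from the two conditions:
  b = (670 − 517) / (log₂ 4 − log₂ 2) = 153 / (2 − 1) = 153.000 ms/bit
  a = 517 − 153.000 × 1 = 364.000 ms
Then RT(24) = 364.000 + 153.000 × log₂ 24 = 364.000 + 153.000 × 4.5850 ≈ 1065.499 ms.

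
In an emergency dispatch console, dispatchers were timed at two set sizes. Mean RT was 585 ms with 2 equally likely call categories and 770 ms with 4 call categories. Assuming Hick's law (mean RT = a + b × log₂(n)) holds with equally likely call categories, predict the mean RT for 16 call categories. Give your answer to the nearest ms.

Solve the two-equation system in a and b:
  b = (770 − 585) / (log₂ 4 − log₂ 2) = 185 / (2 − 1) = 185 ms/bit
  a = 585 − 185 × 1 = 400 ms
Then RT(16) = 400 + 185 × log₂ 16 = 400 + 185 × 4 ≈ 1140.000 ms.

1140 ms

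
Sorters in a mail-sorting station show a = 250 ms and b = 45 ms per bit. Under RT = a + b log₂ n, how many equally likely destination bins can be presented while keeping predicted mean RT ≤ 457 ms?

45·log₂ n ≤ 457 − 250 = 207, giving log₂ n ≤ 4.6000 and n ≤ 24.251. The largest whole number is 24.

24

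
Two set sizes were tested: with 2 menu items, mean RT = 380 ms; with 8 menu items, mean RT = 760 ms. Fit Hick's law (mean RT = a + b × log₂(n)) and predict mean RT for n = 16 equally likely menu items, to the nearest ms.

RT is linear in log₂ n, so two points fix the line:
  b = (760 − 380) / (log₂ 8 − log₂ 2) = 380 / (3 − 1) = 190 ms/bit
  a = 380 − 190 × 1 = 190 ms
Then RT(16) = 190 + 190 × log₂ 16 = 190 + 190 × 4 ≈ 950.000 ms.

950 ms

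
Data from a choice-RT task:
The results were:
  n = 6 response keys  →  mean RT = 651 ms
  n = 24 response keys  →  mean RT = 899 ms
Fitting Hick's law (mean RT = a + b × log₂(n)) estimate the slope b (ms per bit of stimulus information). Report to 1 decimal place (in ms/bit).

b = (RT₂ − RT₁)/(log₂ n₂ − log₂ n₁) = (899 − 651)/(4.5850 − 2.5850) = 124.000 ms/bit.

124.0 ms/bit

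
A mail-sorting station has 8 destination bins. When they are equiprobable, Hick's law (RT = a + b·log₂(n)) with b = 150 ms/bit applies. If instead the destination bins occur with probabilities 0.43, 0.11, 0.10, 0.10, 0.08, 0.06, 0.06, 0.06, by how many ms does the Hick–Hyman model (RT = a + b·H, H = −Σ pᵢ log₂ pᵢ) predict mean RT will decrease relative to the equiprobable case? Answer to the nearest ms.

66 ms

The RT saving is b·ΔH. Equiprobable H₀ = log₂(8) = 3.0000 bits; with the given probabilities H = 2.5603 bits.
b·(H₀ − H) = 150 × (3.0000 − 2.5603) = 65.95 ms.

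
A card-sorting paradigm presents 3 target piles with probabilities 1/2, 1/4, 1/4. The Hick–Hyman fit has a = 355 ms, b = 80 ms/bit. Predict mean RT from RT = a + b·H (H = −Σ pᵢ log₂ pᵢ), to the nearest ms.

475 ms

H = −Σ pᵢ log₂ pᵢ = 0.5·1 + 0.25·2 + 0.25·2 = 1.500 bits.
RT = 355 + 80 × 1.500 = 475.00 ms.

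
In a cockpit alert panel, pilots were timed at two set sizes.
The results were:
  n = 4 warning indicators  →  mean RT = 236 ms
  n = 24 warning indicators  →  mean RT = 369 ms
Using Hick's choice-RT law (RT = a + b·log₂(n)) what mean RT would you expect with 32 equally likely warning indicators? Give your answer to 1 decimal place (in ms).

With log₂ n on the abscissa the relation is linear; from the two conditions:
  b = (369 − 236) / (log₂ 24 − log₂ 4) = 133 / (4.5850 − 2) = 51.451 ms/bit
  a = 236 − 51.451 × 2 = 133.097 ms
Then RT(32) = 133.097 + 51.451 × log₂ 32 = 133.097 + 51.451 × 5 ≈ 390.354 ms.

390.4 ms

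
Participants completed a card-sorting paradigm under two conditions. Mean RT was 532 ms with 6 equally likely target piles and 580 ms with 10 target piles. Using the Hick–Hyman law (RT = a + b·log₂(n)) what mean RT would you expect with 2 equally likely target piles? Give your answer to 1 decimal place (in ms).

428.8 ms

With log₂ n on the abscissa the relation is linear; from the two conditions:
  b = (580 − 532) / (log₂ 10 − log₂ 6) = 48 / (3.3219 − 2.5850) = 65.132 ms/bit
  a = 532 − 65.132 × 2.5850 = 363.636 ms
Then RT(2) = 363.636 + 65.132 × log₂ 2 = 363.636 + 65.132 × 1 ≈ 428.768 ms.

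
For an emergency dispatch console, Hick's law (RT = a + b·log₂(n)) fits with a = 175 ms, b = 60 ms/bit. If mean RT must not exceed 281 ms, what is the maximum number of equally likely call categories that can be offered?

Information budget: (281 − 175)/60 = 1.7667 bits, so n ≤ 2^1.7667 = 3.403 → at most 3.

3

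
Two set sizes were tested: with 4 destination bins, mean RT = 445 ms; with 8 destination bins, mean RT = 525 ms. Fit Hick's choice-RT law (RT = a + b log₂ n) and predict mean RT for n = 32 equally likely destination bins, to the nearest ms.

With log₂ n on the abscissa the relation is linear; from the two conditions:
  b = (525 − 445) / (log₂ 8 − log₂ 4) = 80 / (3 − 2) = 80 ms/bit
  a = 445 − 80 × 2 = 285 ms
Then RT(32) = 285 + 80 × log₂ 32 = 285 + 80 × 5 ≈ 685.000 ms.

685 ms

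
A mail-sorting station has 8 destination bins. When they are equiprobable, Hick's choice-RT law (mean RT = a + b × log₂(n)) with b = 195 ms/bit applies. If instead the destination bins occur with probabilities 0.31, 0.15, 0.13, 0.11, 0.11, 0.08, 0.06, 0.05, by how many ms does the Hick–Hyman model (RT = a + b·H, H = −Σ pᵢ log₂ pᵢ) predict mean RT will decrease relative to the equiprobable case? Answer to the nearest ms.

Equiprobable entropy H₀ = log₂ 8 = 3.0000 bits.
Skewed entropy H = −Σ pᵢ log₂ pᵢ = 2.7687 bits.
ΔRT = b·(H₀ − H) = 195 × 0.2313 = 45.10 ms.

45 ms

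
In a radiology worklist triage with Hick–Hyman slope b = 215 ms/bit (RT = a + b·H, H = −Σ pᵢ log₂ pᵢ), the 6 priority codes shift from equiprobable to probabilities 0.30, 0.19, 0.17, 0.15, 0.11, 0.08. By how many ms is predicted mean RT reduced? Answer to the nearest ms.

26 ms

The RT saving is b·ΔH. Equiprobable H₀ = log₂(6) = 2.5850 bits; with the given probabilities H = 2.4632 bits.
b·(H₀ − H) = 215 × (2.5850 − 2.4632) = 26.17 ms.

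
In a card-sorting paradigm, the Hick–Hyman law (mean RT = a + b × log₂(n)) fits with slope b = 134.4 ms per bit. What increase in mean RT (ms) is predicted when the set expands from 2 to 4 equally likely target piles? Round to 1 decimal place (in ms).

ΔRT = (a + b log₂ n₂) − (a + b log₂ n₁) = b·(log₂ n₂ − log₂ n₁).
log₂(4) − log₂(2) = log₂(4/2) = log₂(2) = 1.
ΔRT = 134.4 × 1.0000 = 134.400 ms.

134.4 ms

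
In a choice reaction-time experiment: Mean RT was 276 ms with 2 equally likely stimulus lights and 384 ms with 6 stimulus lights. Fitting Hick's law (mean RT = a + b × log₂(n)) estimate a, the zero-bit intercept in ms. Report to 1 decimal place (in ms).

207.9 ms

b = (RT₂ − RT₁)/(log₂ n₂ − log₂ n₁) = (384 − 276)/(2.5850 − 1) = 68.140 ms/bit.
Intercept: a = 276 − 68.140·log₂(2) = 207.860 ms.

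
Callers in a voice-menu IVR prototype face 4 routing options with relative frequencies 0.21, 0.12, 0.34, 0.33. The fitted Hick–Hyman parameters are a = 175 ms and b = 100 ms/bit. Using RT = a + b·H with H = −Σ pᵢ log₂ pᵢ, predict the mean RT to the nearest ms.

365 ms

Entropy contributions −pᵢ log₂ pᵢ: 0.4728, 0.3671, 0.5292, 0.5278; sum H = 1.8969 bits.
RT = a + bH = 175 + 100·1.8969 = 364.69 ms.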